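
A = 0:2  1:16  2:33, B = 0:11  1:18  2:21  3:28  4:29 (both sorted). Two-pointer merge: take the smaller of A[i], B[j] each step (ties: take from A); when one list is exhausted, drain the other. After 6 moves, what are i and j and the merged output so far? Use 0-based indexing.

i=2, j=4, merged so far=[2, 11, 16, 18, 21, 28]

[i=0,j=0] A[i]=2<=B[j]=11 take 2 → i++
[i=1,j=0] A[i]=16>B[j]=11 take 11 → j++
[i=1,j=1] A[i]=16<=B[j]=18 take 16 → i++
[i=2,j=1] A[i]=33>B[j]=18 take 18 → j++
[i=2,j=2] A[i]=33>B[j]=21 take 21 → j++
[i=2,j=3] A[i]=33>B[j]=28 take 28 → j++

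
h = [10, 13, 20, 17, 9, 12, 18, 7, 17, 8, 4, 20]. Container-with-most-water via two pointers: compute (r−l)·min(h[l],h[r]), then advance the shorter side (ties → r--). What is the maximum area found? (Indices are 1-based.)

max area = 180

l=1 r=12: min(10,20)*11=110 best=110 *, l++
l=2 r=12: min(13,20)*10=130 best=130 *, l++
l=3 r=12: min(20,20)*9=180 best=180 *, r--
l=3 r=11: min(20,4)*8=32 best=180, r--
l=3 r=10: min(20,8)*7=56 best=180, r--
l=3 r=9: min(20,17)*6=102 best=180, r--
l=3 r=8: min(20,7)*5=35 best=180, r--
l=3 r=7: min(20,18)*4=72 best=180, r--
l=3 r=6: min(20,12)*3=36 best=180, r--
l=3 r=5: min(20,9)*2=18 best=180, r--
l=3 r=4: min(20,17)*1=17 best=180, r--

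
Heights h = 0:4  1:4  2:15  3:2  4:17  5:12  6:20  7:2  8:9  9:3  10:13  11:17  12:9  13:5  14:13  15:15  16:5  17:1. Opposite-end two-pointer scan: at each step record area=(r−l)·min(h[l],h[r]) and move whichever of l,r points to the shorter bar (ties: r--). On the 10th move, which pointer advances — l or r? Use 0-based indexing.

l=0 r=17: min(4,1)*17=17 best=17 *, r--
l=0 r=16: min(4,5)*16=64 best=64 *, l++
l=1 r=16: min(4,5)*15=60 best=64, l++
l=2 r=16: min(15,5)*14=70 best=70 *, r--
l=2 r=15: min(15,15)*13=195 best=195 *, r--
l=2 r=14: min(15,13)*12=156 best=195, r--
l=2 r=13: min(15,5)*11=55 best=195, r--
l=2 r=12: min(15,9)*10=90 best=195, r--
l=2 r=11: min(15,17)*9=135 best=195, l++
l=3 r=11: min(2,17)*8=16 best=195, l++

l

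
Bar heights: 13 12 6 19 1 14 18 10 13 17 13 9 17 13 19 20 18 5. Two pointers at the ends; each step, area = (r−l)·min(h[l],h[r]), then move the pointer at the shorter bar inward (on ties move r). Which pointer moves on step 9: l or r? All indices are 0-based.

l=0 r=17: min(13,5)*17=85 best=85 *, r--
l=0 r=16: min(13,18)*16=208 best=208 *, l++
l=1 r=16: min(12,18)*15=180 best=208, l++
l=2 r=16: min(6,18)*14=84 best=208, l++
l=3 r=16: min(19,18)*13=234 best=234 *, r--
l=3 r=15: min(19,20)*12=228 best=234, l++
l=4 r=15: min(1,20)*11=11 best=234, l++
l=5 r=15: min(14,20)*10=140 best=234, l++
l=6 r=15: min(18,20)*9=162 best=234, l++

l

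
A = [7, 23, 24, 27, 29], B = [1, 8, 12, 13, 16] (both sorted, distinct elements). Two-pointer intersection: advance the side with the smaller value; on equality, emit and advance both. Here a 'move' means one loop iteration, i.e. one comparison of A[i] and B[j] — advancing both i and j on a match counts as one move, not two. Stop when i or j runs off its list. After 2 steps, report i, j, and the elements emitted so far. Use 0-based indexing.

i=1, j=1, emitted=[]

i=0 j=0: 7>1, j++
i=0 j=1: 7<8, i++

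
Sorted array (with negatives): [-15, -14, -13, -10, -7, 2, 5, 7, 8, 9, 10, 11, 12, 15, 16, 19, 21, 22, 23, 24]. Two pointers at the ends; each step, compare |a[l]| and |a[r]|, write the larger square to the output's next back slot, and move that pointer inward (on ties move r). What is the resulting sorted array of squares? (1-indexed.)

[4, 25, 49, 49, 64, 81, 100, 100, 121, 144, 169, 196, 225, 225, 256, 361, 441, 484, 529, 576]

l=1 r=20: |-15|<=|24| out[20]=576, r--
l=1 r=19: |-15|<=|23| out[19]=529, r--
l=1 r=18: |-15|<=|22| out[18]=484, r--
l=1 r=17: |-15|<=|21| out[17]=441, r--
l=1 r=16: |-15|<=|19| out[16]=361, r--
l=1 r=15: |-15|<=|16| out[15]=256, r--
l=1 r=14: |-15|<=|15| out[14]=225, r--
l=1 r=13: |-15|>|12| out[13]=225, l++
l=2 r=13: |-14|>|12| out[12]=196, l++
l=3 r=13: |-13|>|12| out[11]=169, l++
l=4 r=13: |-10|<=|12| out[10]=144, r--
l=4 r=12: |-10|<=|11| out[9]=121, r--
l=4 r=11: |-10|<=|10| out[8]=100, r--
l=4 r=10: |-10|>|9| out[7]=100, l++
l=5 r=10: |-7|<=|9| out[6]=81, r--
l=5 r=9: |-7|<=|8| out[5]=64, r--
l=5 r=8: |-7|<=|7| out[4]=49, r--
l=5 r=7: |-7|>|5| out[3]=49, l++
l=6 r=7: |2|<=|5| out[2]=25, r--
l=6 r=6: |2|<=|2| out[1]=4, r--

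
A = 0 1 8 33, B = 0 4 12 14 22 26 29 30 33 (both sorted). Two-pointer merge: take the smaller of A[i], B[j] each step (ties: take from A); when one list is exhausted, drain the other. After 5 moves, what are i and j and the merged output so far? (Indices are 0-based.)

i=3, j=2, merged so far=[0, 0, 1, 4, 8]

i=0 j=0: A[i]=0<=B[j]=0 take 0, i++
i=1 j=0: A[i]=1>B[j]=0 take 0, j++
i=1 j=1: A[i]=1<=B[j]=4 take 1, i++
i=2 j=1: A[i]=8>B[j]=4 take 4, j++
i=2 j=2: A[i]=8<=B[j]=12 take 8, i++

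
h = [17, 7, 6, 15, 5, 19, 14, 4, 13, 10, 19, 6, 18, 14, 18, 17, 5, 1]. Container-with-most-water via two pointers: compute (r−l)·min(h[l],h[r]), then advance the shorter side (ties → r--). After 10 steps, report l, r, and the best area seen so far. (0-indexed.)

l=5, r=12, best area=255

l=0 r=17: min(17,1)*17=17 best=17 *, r--
l=0 r=16: min(17,5)*16=80 best=80 *, r--
l=0 r=15: min(17,17)*15=255 best=255 *, r--
l=0 r=14: min(17,18)*14=238 best=255, l++
l=1 r=14: min(7,18)*13=91 best=255, l++
l=2 r=14: min(6,18)*12=72 best=255, l++
l=3 r=14: min(15,18)*11=165 best=255, l++
l=4 r=14: min(5,18)*10=50 best=255, l++
l=5 r=14: min(19,18)*9=162 best=255, r--
l=5 r=13: min(19,14)*8=112 best=255, r--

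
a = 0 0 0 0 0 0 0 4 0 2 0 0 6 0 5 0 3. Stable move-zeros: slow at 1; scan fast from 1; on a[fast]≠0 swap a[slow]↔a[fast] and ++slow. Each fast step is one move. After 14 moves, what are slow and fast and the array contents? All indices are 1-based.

slow=4, fast=15, a=[4, 2, 6, 0, 0, 0, 0, 0, 0, 0, 0, 0, 0, 0, 5, 0, 3]

slow=1 fast=1: a[fast]=0, fast++
slow=1 fast=2: a[fast]=0, fast++
slow=1 fast=3: a[fast]=0, fast++
slow=1 fast=4: a[fast]=0, fast++
slow=1 fast=5: a[fast]=0, fast++
slow=1 fast=6: a[fast]=0, fast++
slow=1 fast=7: a[fast]=0, fast++
slow=1 fast=8: a[fast]=4≠0 swap→a[1]=4, slow++,fast++
slow=2 fast=9: a[fast]=0, fast++
slow=2 fast=10: a[fast]=2≠0 swap→a[2]=2, slow++,fast++
slow=3 fast=11: a[fast]=0, fast++
slow=3 fast=12: a[fast]=0, fast++
slow=3 fast=13: a[fast]=6≠0 swap→a[3]=6, slow++,fast++
slow=4 fast=14: a[fast]=0, fast++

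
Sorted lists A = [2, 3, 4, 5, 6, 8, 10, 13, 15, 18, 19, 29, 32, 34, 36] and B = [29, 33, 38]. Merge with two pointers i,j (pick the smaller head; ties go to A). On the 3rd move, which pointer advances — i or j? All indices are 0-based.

i

i=0 j=0: A[i]=2<=B[j]=29 take 2, i++
i=1 j=0: A[i]=3<=B[j]=29 take 3, i++
i=2 j=0: A[i]=4<=B[j]=29 take 4, i++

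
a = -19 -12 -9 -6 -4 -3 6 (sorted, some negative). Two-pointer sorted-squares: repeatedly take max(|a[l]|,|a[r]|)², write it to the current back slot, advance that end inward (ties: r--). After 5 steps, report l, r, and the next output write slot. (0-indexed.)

l=4, r=5, next write slot=1

[0,6] |-19|>|6| out[6]=361 → l++
[1,6] |-12|>|6| out[5]=144 → l++
[2,6] |-9|>|6| out[4]=81 → l++
[3,6] |-6|<=|6| out[3]=36 → r--
[3,5] |-6|>|-3| out[2]=36 → l++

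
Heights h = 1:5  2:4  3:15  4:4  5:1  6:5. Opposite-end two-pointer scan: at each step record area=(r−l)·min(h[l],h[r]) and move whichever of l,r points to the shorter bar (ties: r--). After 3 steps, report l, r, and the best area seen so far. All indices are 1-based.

l=1, r=3, best area=25

[1,6] min(5,5)*5=25 best=25 * → r--
[1,5] min(5,1)*4=4 best=25 → r--
[1,4] min(5,4)*3=12 best=25 → r--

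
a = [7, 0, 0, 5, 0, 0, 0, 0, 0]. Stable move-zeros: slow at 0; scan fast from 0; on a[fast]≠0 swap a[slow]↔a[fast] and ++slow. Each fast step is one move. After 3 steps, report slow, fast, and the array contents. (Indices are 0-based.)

slow=0 fast=0: a[fast]=7≠0 swap→a[0]=7, slow++,fast++
slow=1 fast=1: a[fast]=0, fast++
slow=1 fast=2: a[fast]=0, fast++

slow=1, fast=3, a=[7, 0, 0, 5, 0, 0, 0, 0, 0]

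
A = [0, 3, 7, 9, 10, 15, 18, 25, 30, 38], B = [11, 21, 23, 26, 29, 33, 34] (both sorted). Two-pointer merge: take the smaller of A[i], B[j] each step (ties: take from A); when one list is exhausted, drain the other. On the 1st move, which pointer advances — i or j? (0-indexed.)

i=0 j=0: A[i]=0<=B[j]=11 take 0, i++

i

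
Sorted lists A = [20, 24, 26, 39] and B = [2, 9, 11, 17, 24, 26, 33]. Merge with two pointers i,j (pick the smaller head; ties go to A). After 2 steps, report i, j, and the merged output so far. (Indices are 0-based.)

i=0 j=0: A[i]=20>B[j]=2 take 2, j++
i=0 j=1: A[i]=20>B[j]=9 take 9, j++

i=0, j=2, merged so far=[2, 9]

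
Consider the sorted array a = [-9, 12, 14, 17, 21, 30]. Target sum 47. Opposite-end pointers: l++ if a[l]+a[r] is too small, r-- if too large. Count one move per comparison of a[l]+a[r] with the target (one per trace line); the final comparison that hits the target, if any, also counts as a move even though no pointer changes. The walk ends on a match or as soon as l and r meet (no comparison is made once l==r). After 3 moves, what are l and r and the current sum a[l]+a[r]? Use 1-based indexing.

[1,6] -9+30=21 <47 → l++
[2,6] 12+30=42 <47 → l++
[3,6] 14+30=44 <47 → l++

l=4, r=6, sum=47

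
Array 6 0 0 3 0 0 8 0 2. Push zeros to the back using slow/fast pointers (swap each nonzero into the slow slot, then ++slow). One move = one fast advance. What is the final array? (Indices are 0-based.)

(s=0,f=0) a[fast]=6≠0 swap→a[0]=6 → slow++,fast++
(s=1,f=1) a[fast]=0 → fast++
(s=1,f=2) a[fast]=0 → fast++
(s=1,f=3) a[fast]=3≠0 swap→a[1]=3 → slow++,fast++
(s=2,f=4) a[fast]=0 → fast++
(s=2,f=5) a[fast]=0 → fast++
(s=2,f=6) a[fast]=8≠0 swap→a[2]=8 → slow++,fast++
(s=3,f=7) a[fast]=0 → fast++
(s=3,f=8) a[fast]=2≠0 swap→a[3]=2 → slow++,fast++

[6, 3, 8, 2, 0, 0, 0, 0, 0]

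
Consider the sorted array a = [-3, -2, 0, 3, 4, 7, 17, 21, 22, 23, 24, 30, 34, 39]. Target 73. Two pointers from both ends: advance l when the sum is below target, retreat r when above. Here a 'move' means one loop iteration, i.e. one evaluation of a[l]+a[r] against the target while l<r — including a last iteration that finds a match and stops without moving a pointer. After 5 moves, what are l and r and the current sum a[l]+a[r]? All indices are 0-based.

l=5, r=13, sum=46

l=0 r=13: -3+39=36 <73, l++
l=1 r=13: -2+39=37 <73, l++
l=2 r=13: 0+39=39 <73, l++
l=3 r=13: 3+39=42 <73, l++
l=4 r=13: 4+39=43 <73, l++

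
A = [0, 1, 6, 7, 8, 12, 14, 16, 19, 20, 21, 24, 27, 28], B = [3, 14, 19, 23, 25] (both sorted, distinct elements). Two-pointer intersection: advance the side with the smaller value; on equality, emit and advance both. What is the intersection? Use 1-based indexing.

intersection = [14, 19]

i=1 j=1: 0<3, i++
i=2 j=1: 1<3, i++
i=3 j=1: 6>3, j++
i=3 j=2: 6<14, i++
i=4 j=2: 7<14, i++
i=5 j=2: 8<14, i++
i=6 j=2: 12<14, i++
i=7 j=2: 14==14 emit, i++,j++
i=8 j=3: 16<19, i++
i=9 j=3: 19==19 emit, i++,j++
i=10 j=4: 20<23, i++
i=11 j=4: 21<23, i++
i=12 j=4: 24>23, j++
i=12 j=5: 24<25, i++
i=13 j=5: 27>25, j++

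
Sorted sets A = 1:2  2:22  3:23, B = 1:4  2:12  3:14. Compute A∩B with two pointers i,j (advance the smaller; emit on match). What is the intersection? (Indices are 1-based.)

i=1 j=1: 2<4, i++
i=2 j=1: 22>4, j++
i=2 j=2: 22>12, j++
i=2 j=3: 22>14, j++

intersection = []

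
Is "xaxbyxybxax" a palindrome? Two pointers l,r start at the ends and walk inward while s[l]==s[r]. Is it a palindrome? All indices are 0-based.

palindrome

l=0 r=10: 'x'=='x', l++,r--
l=1 r=9: 'a'=='a', l++,r--
l=2 r=8: 'x'=='x', l++,r--
l=3 r=7: 'b'=='b', l++,r--
l=4 r=6: 'y'=='y', l++,r--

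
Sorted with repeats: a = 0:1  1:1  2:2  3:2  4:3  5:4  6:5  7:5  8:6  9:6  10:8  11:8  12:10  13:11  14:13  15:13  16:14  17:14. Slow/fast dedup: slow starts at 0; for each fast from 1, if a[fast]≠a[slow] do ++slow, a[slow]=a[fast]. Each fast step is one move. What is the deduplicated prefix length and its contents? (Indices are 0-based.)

(s=0,f=1) a[fast]=1=a[slow] dup → fast++
(s=0,f=2) a[fast]=2≠a[slow]=1 write a[1]=2 → slow++,fast++
(s=1,f=3) a[fast]=2=a[slow] dup → fast++
(s=1,f=4) a[fast]=3≠a[slow]=2 write a[2]=3 → slow++,fast++
(s=2,f=5) a[fast]=4≠a[slow]=3 write a[3]=4 → slow++,fast++
(s=3,f=6) a[fast]=5≠a[slow]=4 write a[4]=5 → slow++,fast++
(s=4,f=7) a[fast]=5=a[slow] dup → fast++
(s=4,f=8) a[fast]=6≠a[slow]=5 write a[5]=6 → slow++,fast++
(s=5,f=9) a[fast]=6=a[slow] dup → fast++
(s=5,f=10) a[fast]=8≠a[slow]=6 write a[6]=8 → slow++,fast++
(s=6,f=11) a[fast]=8=a[slow] dup → fast++
(s=6,f=12) a[fast]=10≠a[slow]=8 write a[7]=10 → slow++,fast++
(s=7,f=13) a[fast]=11≠a[slow]=10 write a[8]=11 → slow++,fast++
(s=8,f=14) a[fast]=13≠a[slow]=11 write a[9]=13 → slow++,fast++
(s=9,f=15) a[fast]=13=a[slow] dup → fast++
(s=9,f=16) a[fast]=14≠a[slow]=13 write a[10]=14 → slow++,fast++
(s=10,f=17) a[fast]=14=a[slow] dup → fast++

length 11; prefix = [1, 2, 3, 4, 5, 6, 8, 10, 11, 13, 14]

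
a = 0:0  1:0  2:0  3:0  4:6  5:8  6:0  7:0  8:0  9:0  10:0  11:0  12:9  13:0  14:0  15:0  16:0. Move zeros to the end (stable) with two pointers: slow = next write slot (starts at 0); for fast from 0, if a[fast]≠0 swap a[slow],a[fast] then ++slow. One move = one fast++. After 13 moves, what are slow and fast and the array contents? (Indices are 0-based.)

slow=3, fast=13, a=[6, 8, 9, 0, 0, 0, 0, 0, 0, 0, 0, 0, 0, 0, 0, 0, 0]

slow=0 fast=0: a[fast]=0, fast++
slow=0 fast=1: a[fast]=0, fast++
slow=0 fast=2: a[fast]=0, fast++
slow=0 fast=3: a[fast]=0, fast++
slow=0 fast=4: a[fast]=6≠0 swap→a[0]=6, slow++,fast++
slow=1 fast=5: a[fast]=8≠0 swap→a[1]=8, slow++,fast++
slow=2 fast=6: a[fast]=0, fast++
slow=2 fast=7: a[fast]=0, fast++
slow=2 fast=8: a[fast]=0, fast++
slow=2 fast=9: a[fast]=0, fast++
slow=2 fast=10: a[fast]=0, fast++
slow=2 fast=11: a[fast]=0, fast++
slow=2 fast=12: a[fast]=9≠0 swap→a[2]=9, slow++,fast++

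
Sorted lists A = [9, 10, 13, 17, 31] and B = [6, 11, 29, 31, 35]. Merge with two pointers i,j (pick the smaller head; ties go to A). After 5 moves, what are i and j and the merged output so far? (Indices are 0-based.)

i=3, j=2, merged so far=[6, 9, 10, 11, 13]

i=0 j=0: A[i]=9>B[j]=6 take 6, j++
i=0 j=1: A[i]=9<=B[j]=11 take 9, i++
i=1 j=1: A[i]=10<=B[j]=11 take 10, i++
i=2 j=1: A[i]=13>B[j]=11 take 11, j++
i=2 j=2: A[i]=13<=B[j]=29 take 13, i++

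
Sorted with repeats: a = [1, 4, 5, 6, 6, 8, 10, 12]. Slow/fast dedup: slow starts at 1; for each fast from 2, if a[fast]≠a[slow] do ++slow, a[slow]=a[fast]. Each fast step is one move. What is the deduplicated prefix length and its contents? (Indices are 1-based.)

(s=1,f=2) a[fast]=4≠a[slow]=1 write a[2]=4 → slow++,fast++
(s=2,f=3) a[fast]=5≠a[slow]=4 write a[3]=5 → slow++,fast++
(s=3,f=4) a[fast]=6≠a[slow]=5 write a[4]=6 → slow++,fast++
(s=4,f=5) a[fast]=6=a[slow] dup → fast++
(s=4,f=6) a[fast]=8≠a[slow]=6 write a[5]=8 → slow++,fast++
(s=5,f=7) a[fast]=10≠a[slow]=8 write a[6]=10 → slow++,fast++
(s=6,f=8) a[fast]=12≠a[slow]=10 write a[7]=12 → slow++,fast++

length 7; prefix = [1, 4, 5, 6, 8, 10, 12]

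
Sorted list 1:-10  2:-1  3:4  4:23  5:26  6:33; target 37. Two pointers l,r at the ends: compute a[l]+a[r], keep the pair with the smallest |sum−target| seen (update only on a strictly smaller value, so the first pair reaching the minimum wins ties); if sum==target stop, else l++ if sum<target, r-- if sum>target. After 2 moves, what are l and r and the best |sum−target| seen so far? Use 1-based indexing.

[1,6] -10+33=23 d=14 * → l++
[2,6] -1+33=32 d=5 * → l++

l=3, r=6, best |Δ|=5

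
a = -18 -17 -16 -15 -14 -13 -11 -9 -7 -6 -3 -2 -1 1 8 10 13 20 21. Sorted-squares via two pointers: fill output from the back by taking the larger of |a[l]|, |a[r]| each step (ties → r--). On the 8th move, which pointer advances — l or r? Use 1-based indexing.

r

l=1 r=19: |-18|<=|21| out[19]=441, r--
l=1 r=18: |-18|<=|20| out[18]=400, r--
l=1 r=17: |-18|>|13| out[17]=324, l++
l=2 r=17: |-17|>|13| out[16]=289, l++
l=3 r=17: |-16|>|13| out[15]=256, l++
l=4 r=17: |-15|>|13| out[14]=225, l++
l=5 r=17: |-14|>|13| out[13]=196, l++
l=6 r=17: |-13|<=|13| out[12]=169, r--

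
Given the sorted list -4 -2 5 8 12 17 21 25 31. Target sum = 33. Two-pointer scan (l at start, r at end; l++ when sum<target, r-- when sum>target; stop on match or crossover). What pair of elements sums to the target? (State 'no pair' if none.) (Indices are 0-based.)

l=0 r=8: -4+31=27 <33, l++
l=1 r=8: -2+31=29 <33, l++
l=2 r=8: 5+31=36 >33, r--
l=2 r=7: 5+25=30 <33, l++
l=3 r=7: 8+25=33, found

(8, 25)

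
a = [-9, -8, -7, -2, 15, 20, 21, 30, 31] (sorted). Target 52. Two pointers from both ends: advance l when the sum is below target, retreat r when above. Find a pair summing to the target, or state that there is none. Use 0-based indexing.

[0,8] -9+31=22 <52 → l++
[1,8] -8+31=23 <52 → l++
[2,8] -7+31=24 <52 → l++
[3,8] -2+31=29 <52 → l++
[4,8] 15+31=46 <52 → l++
[5,8] 20+31=51 <52 → l++
[6,8] 21+31=52 → found

(21, 31)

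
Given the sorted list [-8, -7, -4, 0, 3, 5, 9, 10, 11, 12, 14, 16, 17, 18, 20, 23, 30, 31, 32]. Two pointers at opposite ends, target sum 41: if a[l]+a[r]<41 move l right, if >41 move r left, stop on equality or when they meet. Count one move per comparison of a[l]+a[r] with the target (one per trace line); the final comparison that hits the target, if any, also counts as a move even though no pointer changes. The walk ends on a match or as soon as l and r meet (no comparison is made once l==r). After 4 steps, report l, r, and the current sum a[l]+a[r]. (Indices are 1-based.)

l=5, r=19, sum=35

l=1 r=19: -8+32=24 <41, l++
l=2 r=19: -7+32=25 <41, l++
l=3 r=19: -4+32=28 <41, l++
l=4 r=19: 0+32=32 <41, l++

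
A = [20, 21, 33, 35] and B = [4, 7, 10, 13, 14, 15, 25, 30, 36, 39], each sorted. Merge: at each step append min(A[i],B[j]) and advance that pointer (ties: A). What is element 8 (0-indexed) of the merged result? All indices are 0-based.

i=0 j=0: A[i]=20>B[j]=4 take 4, j++
i=0 j=1: A[i]=20>B[j]=7 take 7, j++
i=0 j=2: A[i]=20>B[j]=10 take 10, j++
i=0 j=3: A[i]=20>B[j]=13 take 13, j++
i=0 j=4: A[i]=20>B[j]=14 take 14, j++
i=0 j=5: A[i]=20>B[j]=15 take 15, j++
i=0 j=6: A[i]=20<=B[j]=25 take 20, i++
i=1 j=6: A[i]=21<=B[j]=25 take 21, i++
i=2 j=6: A[i]=33>B[j]=25 take 25, j++
i=2 j=7: A[i]=33>B[j]=30 take 30, j++
i=2 j=8: A[i]=33<=B[j]=36 take 33, i++
i=3 j=8: A[i]=35<=B[j]=36 take 35, i++
i=4 j=8: A done, take B[j]=36, j++
i=4 j=9: A done, take B[j]=39, j++

merged[8] = 25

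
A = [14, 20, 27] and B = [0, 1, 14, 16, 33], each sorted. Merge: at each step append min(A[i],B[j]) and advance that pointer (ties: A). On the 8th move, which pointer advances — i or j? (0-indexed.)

j

i=0 j=0: A[i]=14>B[j]=0 take 0, j++
i=0 j=1: A[i]=14>B[j]=1 take 1, j++
i=0 j=2: A[i]=14<=B[j]=14 take 14, i++
i=1 j=2: A[i]=20>B[j]=14 take 14, j++
i=1 j=3: A[i]=20>B[j]=16 take 16, j++
i=1 j=4: A[i]=20<=B[j]=33 take 20, i++
i=2 j=4: A[i]=27<=B[j]=33 take 27, i++
i=3 j=4: A done, take B[j]=33, j++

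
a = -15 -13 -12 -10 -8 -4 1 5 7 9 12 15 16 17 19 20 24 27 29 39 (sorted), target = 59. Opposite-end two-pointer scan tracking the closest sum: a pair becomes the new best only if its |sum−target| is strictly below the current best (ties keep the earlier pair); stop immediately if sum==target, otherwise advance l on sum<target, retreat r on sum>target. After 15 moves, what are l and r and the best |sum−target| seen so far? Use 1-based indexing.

l=16, r=20, best |Δ|=1

l=1 r=20: -15+39=24 d=35 *, l++
l=2 r=20: -13+39=26 d=33 *, l++
l=3 r=20: -12+39=27 d=32 *, l++
l=4 r=20: -10+39=29 d=30 *, l++
l=5 r=20: -8+39=31 d=28 *, l++
l=6 r=20: -4+39=35 d=24 *, l++
l=7 r=20: 1+39=40 d=19 *, l++
l=8 r=20: 5+39=44 d=15 *, l++
l=9 r=20: 7+39=46 d=13 *, l++
l=10 r=20: 9+39=48 d=11 *, l++
l=11 r=20: 12+39=51 d=8 *, l++
l=12 r=20: 15+39=54 d=5 *, l++
l=13 r=20: 16+39=55 d=4 *, l++
l=14 r=20: 17+39=56 d=3 *, l++
l=15 r=20: 19+39=58 d=1 *, l++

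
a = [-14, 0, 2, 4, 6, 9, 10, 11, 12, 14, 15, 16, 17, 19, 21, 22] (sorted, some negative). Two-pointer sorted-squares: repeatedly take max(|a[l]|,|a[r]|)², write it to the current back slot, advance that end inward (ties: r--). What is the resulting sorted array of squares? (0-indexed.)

[0, 4, 16, 36, 81, 100, 121, 144, 196, 196, 225, 256, 289, 361, 441, 484]

[0,15] |-14|<=|22| out[15]=484 → r--
[0,14] |-14|<=|21| out[14]=441 → r--
[0,13] |-14|<=|19| out[13]=361 → r--
[0,12] |-14|<=|17| out[12]=289 → r--
[0,11] |-14|<=|16| out[11]=256 → r--
[0,10] |-14|<=|15| out[10]=225 → r--
[0,9] |-14|<=|14| out[9]=196 → r--
[0,8] |-14|>|12| out[8]=196 → l++
[1,8] |0|<=|12| out[7]=144 → r--
[1,7] |0|<=|11| out[6]=121 → r--
[1,6] |0|<=|10| out[5]=100 → r--
[1,5] |0|<=|9| out[4]=81 → r--
[1,4] |0|<=|6| out[3]=36 → r--
[1,3] |0|<=|4| out[2]=16 → r--
[1,2] |0|<=|2| out[1]=4 → r--
[1,1] |0|<=|0| out[0]=0 → r--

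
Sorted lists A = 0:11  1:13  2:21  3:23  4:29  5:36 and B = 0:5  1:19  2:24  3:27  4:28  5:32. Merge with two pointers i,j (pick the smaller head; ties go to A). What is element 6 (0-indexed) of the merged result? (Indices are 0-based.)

[i=0,j=0] A[i]=11>B[j]=5 take 5 → j++
[i=0,j=1] A[i]=11<=B[j]=19 take 11 → i++
[i=1,j=1] A[i]=13<=B[j]=19 take 13 → i++
[i=2,j=1] A[i]=21>B[j]=19 take 19 → j++
[i=2,j=2] A[i]=21<=B[j]=24 take 21 → i++
[i=3,j=2] A[i]=23<=B[j]=24 take 23 → i++
[i=4,j=2] A[i]=29>B[j]=24 take 24 → j++
[i=4,j=3] A[i]=29>B[j]=27 take 27 → j++
[i=4,j=4] A[i]=29>B[j]=28 take 28 → j++
[i=4,j=5] A[i]=29<=B[j]=32 take 29 → i++
[i=5,j=5] A[i]=36>B[j]=32 take 32 → j++
[i=5,j=6] B done, take A[i]=36 → i++

merged[6] = 24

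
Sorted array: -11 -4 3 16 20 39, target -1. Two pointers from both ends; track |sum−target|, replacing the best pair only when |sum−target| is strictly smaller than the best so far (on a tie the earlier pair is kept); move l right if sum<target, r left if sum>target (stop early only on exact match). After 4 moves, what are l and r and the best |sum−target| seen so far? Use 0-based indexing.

l=1, r=2, best |Δ|=6

l=0 r=5: -11+39=28 d=29 *, r--
l=0 r=4: -11+20=9 d=10 *, r--
l=0 r=3: -11+16=5 d=6 *, r--
l=0 r=2: -11+3=-8 d=7, l++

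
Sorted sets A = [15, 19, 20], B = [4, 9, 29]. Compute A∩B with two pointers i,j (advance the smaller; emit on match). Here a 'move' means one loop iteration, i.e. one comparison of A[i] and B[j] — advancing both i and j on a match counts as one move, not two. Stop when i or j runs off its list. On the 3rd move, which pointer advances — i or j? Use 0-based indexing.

[i=0,j=0] 15>4 → j++
[i=0,j=1] 15>9 → j++
[i=0,j=2] 15<29 → i++

i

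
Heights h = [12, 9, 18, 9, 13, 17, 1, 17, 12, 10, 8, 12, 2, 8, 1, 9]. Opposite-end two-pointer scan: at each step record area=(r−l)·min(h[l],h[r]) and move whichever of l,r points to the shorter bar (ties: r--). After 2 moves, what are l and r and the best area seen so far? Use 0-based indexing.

[0,15] min(12,9)*15=135 best=135 * → r--
[0,14] min(12,1)*14=14 best=135 → r--

l=0, r=13, best area=135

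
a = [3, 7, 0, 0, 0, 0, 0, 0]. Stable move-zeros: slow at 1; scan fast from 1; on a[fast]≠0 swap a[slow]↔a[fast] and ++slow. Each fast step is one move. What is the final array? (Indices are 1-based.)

[3, 7, 0, 0, 0, 0, 0, 0]

(s=1,f=1) a[fast]=3≠0 swap→a[1]=3 → slow++,fast++
(s=2,f=2) a[fast]=7≠0 swap→a[2]=7 → slow++,fast++
(s=3,f=3) a[fast]=0 → fast++
(s=3,f=4) a[fast]=0 → fast++
(s=3,f=5) a[fast]=0 → fast++
(s=3,f=6) a[fast]=0 → fast++
(s=3,f=7) a[fast]=0 → fast++
(s=3,f=8) a[fast]=0 → fast++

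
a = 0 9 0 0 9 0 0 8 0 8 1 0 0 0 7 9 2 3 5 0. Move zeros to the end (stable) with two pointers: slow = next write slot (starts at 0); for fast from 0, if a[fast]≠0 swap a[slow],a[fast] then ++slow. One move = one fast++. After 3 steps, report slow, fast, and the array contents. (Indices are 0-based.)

slow=1, fast=3, a=[9, 0, 0, 0, 9, 0, 0, 8, 0, 8, 1, 0, 0, 0, 7, 9, 2, 3, 5, 0]

slow=0 fast=0: a[fast]=0, fast++
slow=0 fast=1: a[fast]=9≠0 swap→a[0]=9, slow++,fast++
slow=1 fast=2: a[fast]=0, fast++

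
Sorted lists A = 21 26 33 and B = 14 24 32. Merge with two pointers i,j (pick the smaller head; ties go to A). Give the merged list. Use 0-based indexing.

[14, 21, 24, 26, 32, 33]

[i=0,j=0] A[i]=21>B[j]=14 take 14 → j++
[i=0,j=1] A[i]=21<=B[j]=24 take 21 → i++
[i=1,j=1] A[i]=26>B[j]=24 take 24 → j++
[i=1,j=2] A[i]=26<=B[j]=32 take 26 → i++
[i=2,j=2] A[i]=33>B[j]=32 take 32 → j++
[i=2,j=3] B done, take A[i]=33 → i++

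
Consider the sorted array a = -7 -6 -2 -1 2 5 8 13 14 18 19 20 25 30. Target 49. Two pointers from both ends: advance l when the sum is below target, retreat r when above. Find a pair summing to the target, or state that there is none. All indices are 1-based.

(19, 30)

[1,14] -7+30=23 <49 → l++
[2,14] -6+30=24 <49 → l++
[3,14] -2+30=28 <49 → l++
[4,14] -1+30=29 <49 → l++
[5,14] 2+30=32 <49 → l++
[6,14] 5+30=35 <49 → l++
[7,14] 8+30=38 <49 → l++
[8,14] 13+30=43 <49 → l++
[9,14] 14+30=44 <49 → l++
[10,14] 18+30=48 <49 → l++
[11,14] 19+30=49 → found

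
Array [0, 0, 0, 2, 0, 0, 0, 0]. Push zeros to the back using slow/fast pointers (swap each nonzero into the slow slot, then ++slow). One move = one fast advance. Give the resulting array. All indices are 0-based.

(s=0,f=0) a[fast]=0 → fast++
(s=0,f=1) a[fast]=0 → fast++
(s=0,f=2) a[fast]=0 → fast++
(s=0,f=3) a[fast]=2≠0 swap→a[0]=2 → slow++,fast++
(s=1,f=4) a[fast]=0 → fast++
(s=1,f=5) a[fast]=0 → fast++
(s=1,f=6) a[fast]=0 → fast++
(s=1,f=7) a[fast]=0 → fast++

[2, 0, 0, 0, 0, 0, 0, 0]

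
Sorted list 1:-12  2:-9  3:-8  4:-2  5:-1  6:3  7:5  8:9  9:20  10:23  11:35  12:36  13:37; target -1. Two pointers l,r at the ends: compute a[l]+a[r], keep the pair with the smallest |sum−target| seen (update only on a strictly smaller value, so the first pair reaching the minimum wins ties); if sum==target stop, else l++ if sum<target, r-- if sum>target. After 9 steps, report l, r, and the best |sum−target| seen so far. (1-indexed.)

l=1 r=13: -12+37=25 d=26 *, r--
l=1 r=12: -12+36=24 d=25 *, r--
l=1 r=11: -12+35=23 d=24 *, r--
l=1 r=10: -12+23=11 d=12 *, r--
l=1 r=9: -12+20=8 d=9 *, r--
l=1 r=8: -12+9=-3 d=2 *, l++
l=2 r=8: -9+9=0 d=1 *, r--
l=2 r=7: -9+5=-4 d=3, l++
l=3 r=7: -8+5=-3 d=2, l++

l=4, r=7, best |Δ|=1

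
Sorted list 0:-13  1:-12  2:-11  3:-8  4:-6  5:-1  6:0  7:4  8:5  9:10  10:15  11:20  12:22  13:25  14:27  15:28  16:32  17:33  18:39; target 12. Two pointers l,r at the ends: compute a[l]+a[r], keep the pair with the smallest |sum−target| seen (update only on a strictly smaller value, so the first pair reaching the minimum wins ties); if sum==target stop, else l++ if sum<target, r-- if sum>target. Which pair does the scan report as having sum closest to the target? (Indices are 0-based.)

pair (-13, 25) with sum 12 (|Δ|=0)

l=0 r=18: -13+39=26 d=14 *, r--
l=0 r=17: -13+33=20 d=8 *, r--
l=0 r=16: -13+32=19 d=7 *, r--
l=0 r=15: -13+28=15 d=3 *, r--
l=0 r=14: -13+27=14 d=2 *, r--
l=0 r=13: -13+25=12 d=0 *, stop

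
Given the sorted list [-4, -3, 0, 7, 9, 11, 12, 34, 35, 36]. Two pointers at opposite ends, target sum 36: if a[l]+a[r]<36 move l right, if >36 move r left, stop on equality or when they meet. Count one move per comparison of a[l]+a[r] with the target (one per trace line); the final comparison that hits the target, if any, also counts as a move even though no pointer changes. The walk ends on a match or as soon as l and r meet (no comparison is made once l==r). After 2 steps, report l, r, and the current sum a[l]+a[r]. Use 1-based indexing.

l=3, r=10, sum=36

l=1 r=10: -4+36=32 <36, l++
l=2 r=10: -3+36=33 <36, l++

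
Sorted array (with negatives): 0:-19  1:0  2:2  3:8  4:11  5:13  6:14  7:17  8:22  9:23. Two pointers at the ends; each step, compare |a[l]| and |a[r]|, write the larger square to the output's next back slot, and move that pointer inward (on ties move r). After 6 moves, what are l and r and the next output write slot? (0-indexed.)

l=0 r=9: |-19|<=|23| out[9]=529, r--
l=0 r=8: |-19|<=|22| out[8]=484, r--
l=0 r=7: |-19|>|17| out[7]=361, l++
l=1 r=7: |0|<=|17| out[6]=289, r--
l=1 r=6: |0|<=|14| out[5]=196, r--
l=1 r=5: |0|<=|13| out[4]=169, r--

l=1, r=4, next write slot=3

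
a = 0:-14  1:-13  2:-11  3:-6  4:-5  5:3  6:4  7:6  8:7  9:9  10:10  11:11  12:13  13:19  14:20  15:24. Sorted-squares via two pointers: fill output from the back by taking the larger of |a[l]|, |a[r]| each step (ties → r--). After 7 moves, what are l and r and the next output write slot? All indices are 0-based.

l=2, r=10, next write slot=8

l=0 r=15: |-14|<=|24| out[15]=576, r--
l=0 r=14: |-14|<=|20| out[14]=400, r--
l=0 r=13: |-14|<=|19| out[13]=361, r--
l=0 r=12: |-14|>|13| out[12]=196, l++
l=1 r=12: |-13|<=|13| out[11]=169, r--
l=1 r=11: |-13|>|11| out[10]=169, l++
l=2 r=11: |-11|<=|11| out[9]=121, r--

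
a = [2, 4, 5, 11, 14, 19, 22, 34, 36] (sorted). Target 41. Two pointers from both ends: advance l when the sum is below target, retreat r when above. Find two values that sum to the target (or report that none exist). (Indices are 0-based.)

l=0 r=8: 2+36=38 <41, l++
l=1 r=8: 4+36=40 <41, l++
l=2 r=8: 5+36=41, found

(5, 36)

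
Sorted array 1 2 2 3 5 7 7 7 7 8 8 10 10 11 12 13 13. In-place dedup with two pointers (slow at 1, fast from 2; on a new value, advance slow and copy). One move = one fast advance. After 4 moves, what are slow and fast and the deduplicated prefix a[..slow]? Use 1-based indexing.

slow=1 fast=2: a[fast]=2≠a[slow]=1 write a[2]=2, slow++,fast++
slow=2 fast=3: a[fast]=2=a[slow] dup, fast++
slow=2 fast=4: a[fast]=3≠a[slow]=2 write a[3]=3, slow++,fast++
slow=3 fast=5: a[fast]=5≠a[slow]=3 write a[4]=5, slow++,fast++

slow=4, fast=6, prefix=[1, 2, 3, 5]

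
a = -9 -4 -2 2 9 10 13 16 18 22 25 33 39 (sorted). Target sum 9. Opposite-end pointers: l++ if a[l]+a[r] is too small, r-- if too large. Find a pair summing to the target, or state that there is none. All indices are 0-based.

l=0 r=12: -9+39=30 >9, r--
l=0 r=11: -9+33=24 >9, r--
l=0 r=10: -9+25=16 >9, r--
l=0 r=9: -9+22=13 >9, r--
l=0 r=8: -9+18=9, found

(-9, 18)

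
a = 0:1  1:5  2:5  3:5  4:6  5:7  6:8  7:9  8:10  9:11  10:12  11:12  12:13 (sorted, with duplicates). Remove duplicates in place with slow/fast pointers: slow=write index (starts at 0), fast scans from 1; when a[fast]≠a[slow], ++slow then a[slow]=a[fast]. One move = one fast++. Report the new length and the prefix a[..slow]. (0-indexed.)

slow=0 fast=1: a[fast]=5≠a[slow]=1 write a[1]=5, slow++,fast++
slow=1 fast=2: a[fast]=5=a[slow] dup, fast++
slow=1 fast=3: a[fast]=5=a[slow] dup, fast++
slow=1 fast=4: a[fast]=6≠a[slow]=5 write a[2]=6, slow++,fast++
slow=2 fast=5: a[fast]=7≠a[slow]=6 write a[3]=7, slow++,fast++
slow=3 fast=6: a[fast]=8≠a[slow]=7 write a[4]=8, slow++,fast++
slow=4 fast=7: a[fast]=9≠a[slow]=8 write a[5]=9, slow++,fast++
slow=5 fast=8: a[fast]=10≠a[slow]=9 write a[6]=10, slow++,fast++
slow=6 fast=9: a[fast]=11≠a[slow]=10 write a[7]=11, slow++,fast++
slow=7 fast=10: a[fast]=12≠a[slow]=11 write a[8]=12, slow++,fast++
slow=8 fast=11: a[fast]=12=a[slow] dup, fast++
slow=8 fast=12: a[fast]=13≠a[slow]=12 write a[9]=13, slow++,fast++

length 10; prefix = [1, 5, 6, 7, 8, 9, 10, 11, 12, 13]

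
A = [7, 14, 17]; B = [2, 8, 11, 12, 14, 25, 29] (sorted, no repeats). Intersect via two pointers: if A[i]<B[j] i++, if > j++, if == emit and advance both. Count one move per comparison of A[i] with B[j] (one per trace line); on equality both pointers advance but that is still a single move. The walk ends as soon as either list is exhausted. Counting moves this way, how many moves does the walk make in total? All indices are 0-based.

7 moves

i=0 j=0: 7>2, j++
i=0 j=1: 7<8, i++
i=1 j=1: 14>8, j++
i=1 j=2: 14>11, j++
i=1 j=3: 14>12, j++
i=1 j=4: 14==14 emit, i++,j++
i=2 j=5: 17<25, i++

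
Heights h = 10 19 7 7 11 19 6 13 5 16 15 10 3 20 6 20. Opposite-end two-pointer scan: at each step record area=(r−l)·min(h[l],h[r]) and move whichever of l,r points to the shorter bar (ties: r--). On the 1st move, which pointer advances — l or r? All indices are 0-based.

l=0 r=15: min(10,20)*15=150 best=150 *, l++

l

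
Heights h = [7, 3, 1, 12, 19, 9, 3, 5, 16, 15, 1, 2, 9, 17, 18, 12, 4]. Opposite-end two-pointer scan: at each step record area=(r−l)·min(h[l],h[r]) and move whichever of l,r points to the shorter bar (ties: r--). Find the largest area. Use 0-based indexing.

max area = 180

[0,16] min(7,4)*16=64 best=64 * → r--
[0,15] min(7,12)*15=105 best=105 * → l++
[1,15] min(3,12)*14=42 best=105 → l++
[2,15] min(1,12)*13=13 best=105 → l++
[3,15] min(12,12)*12=144 best=144 * → r--
[3,14] min(12,18)*11=132 best=144 → l++
[4,14] min(19,18)*10=180 best=180 * → r--
[4,13] min(19,17)*9=153 best=180 → r--
[4,12] min(19,9)*8=72 best=180 → r--
[4,11] min(19,2)*7=14 best=180 → r--
[4,10] min(19,1)*6=6 best=180 → r--
[4,9] min(19,15)*5=75 best=180 → r--
[4,8] min(19,16)*4=64 best=180 → r--
[4,7] min(19,5)*3=15 best=180 → r--
[4,6] min(19,3)*2=6 best=180 → r--
[4,5] min(19,9)*1=9 best=180 → r--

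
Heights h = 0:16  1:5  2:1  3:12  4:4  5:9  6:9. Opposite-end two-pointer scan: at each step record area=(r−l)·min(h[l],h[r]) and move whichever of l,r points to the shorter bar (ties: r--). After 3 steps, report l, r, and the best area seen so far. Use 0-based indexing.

l=0, r=3, best area=54

l=0 r=6: min(16,9)*6=54 best=54 *, r--
l=0 r=5: min(16,9)*5=45 best=54, r--
l=0 r=4: min(16,4)*4=16 best=54, r--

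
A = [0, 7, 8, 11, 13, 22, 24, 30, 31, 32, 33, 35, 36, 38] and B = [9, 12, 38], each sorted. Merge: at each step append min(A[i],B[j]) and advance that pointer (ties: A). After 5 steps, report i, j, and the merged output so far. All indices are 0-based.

i=0 j=0: A[i]=0<=B[j]=9 take 0, i++
i=1 j=0: A[i]=7<=B[j]=9 take 7, i++
i=2 j=0: A[i]=8<=B[j]=9 take 8, i++
i=3 j=0: A[i]=11>B[j]=9 take 9, j++
i=3 j=1: A[i]=11<=B[j]=12 take 11, i++

i=4, j=1, merged so far=[0, 7, 8, 9, 11]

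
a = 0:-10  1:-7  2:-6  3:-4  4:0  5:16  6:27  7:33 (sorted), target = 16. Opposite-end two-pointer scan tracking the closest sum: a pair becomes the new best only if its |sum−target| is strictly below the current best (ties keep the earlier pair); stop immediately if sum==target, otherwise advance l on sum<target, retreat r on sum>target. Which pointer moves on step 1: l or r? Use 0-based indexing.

r

[0,7] -10+33=23 d=7 * → r--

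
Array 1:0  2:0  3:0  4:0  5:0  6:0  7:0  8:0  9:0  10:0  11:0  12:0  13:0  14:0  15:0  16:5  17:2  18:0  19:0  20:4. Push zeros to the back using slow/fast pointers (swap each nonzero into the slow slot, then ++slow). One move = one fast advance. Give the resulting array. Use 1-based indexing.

(s=1,f=1) a[fast]=0 → fast++
(s=1,f=2) a[fast]=0 → fast++
(s=1,f=3) a[fast]=0 → fast++
(s=1,f=4) a[fast]=0 → fast++
(s=1,f=5) a[fast]=0 → fast++
(s=1,f=6) a[fast]=0 → fast++
(s=1,f=7) a[fast]=0 → fast++
(s=1,f=8) a[fast]=0 → fast++
(s=1,f=9) a[fast]=0 → fast++
(s=1,f=10) a[fast]=0 → fast++
(s=1,f=11) a[fast]=0 → fast++
(s=1,f=12) a[fast]=0 → fast++
(s=1,f=13) a[fast]=0 → fast++
(s=1,f=14) a[fast]=0 → fast++
(s=1,f=15) a[fast]=0 → fast++
(s=1,f=16) a[fast]=5≠0 swap→a[1]=5 → slow++,fast++
(s=2,f=17) a[fast]=2≠0 swap→a[2]=2 → slow++,fast++
(s=3,f=18) a[fast]=0 → fast++
(s=3,f=19) a[fast]=0 → fast++
(s=3,f=20) a[fast]=4≠0 swap→a[3]=4 → slow++,fast++

[5, 2, 4, 0, 0, 0, 0, 0, 0, 0, 0, 0, 0, 0, 0, 0, 0, 0, 0, 0]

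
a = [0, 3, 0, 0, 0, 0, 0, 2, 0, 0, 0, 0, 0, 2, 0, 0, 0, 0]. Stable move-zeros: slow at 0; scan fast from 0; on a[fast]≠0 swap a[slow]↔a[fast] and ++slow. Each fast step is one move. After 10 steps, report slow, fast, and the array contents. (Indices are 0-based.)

slow=2, fast=10, a=[3, 2, 0, 0, 0, 0, 0, 0, 0, 0, 0, 0, 0, 2, 0, 0, 0, 0]

slow=0 fast=0: a[fast]=0, fast++
slow=0 fast=1: a[fast]=3≠0 swap→a[0]=3, slow++,fast++
slow=1 fast=2: a[fast]=0, fast++
slow=1 fast=3: a[fast]=0, fast++
slow=1 fast=4: a[fast]=0, fast++
slow=1 fast=5: a[fast]=0, fast++
slow=1 fast=6: a[fast]=0, fast++
slow=1 fast=7: a[fast]=2≠0 swap→a[1]=2, slow++,fast++
slow=2 fast=8: a[fast]=0, fast++
slow=2 fast=9: a[fast]=0, fast++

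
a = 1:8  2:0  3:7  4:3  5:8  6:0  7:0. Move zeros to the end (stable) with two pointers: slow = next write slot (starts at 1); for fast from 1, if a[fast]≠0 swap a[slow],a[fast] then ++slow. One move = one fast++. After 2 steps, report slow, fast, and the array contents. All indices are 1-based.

(s=1,f=1) a[fast]=8≠0 swap→a[1]=8 → slow++,fast++
(s=2,f=2) a[fast]=0 → fast++

slow=2, fast=3, a=[8, 0, 7, 3, 8, 0, 0]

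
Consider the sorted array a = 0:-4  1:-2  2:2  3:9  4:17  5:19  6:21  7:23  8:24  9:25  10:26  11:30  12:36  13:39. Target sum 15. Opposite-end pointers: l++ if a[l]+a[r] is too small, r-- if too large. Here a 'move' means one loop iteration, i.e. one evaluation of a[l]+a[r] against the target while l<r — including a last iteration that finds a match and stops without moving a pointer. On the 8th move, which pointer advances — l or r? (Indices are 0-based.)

[0,13] -4+39=35 >15 → r--
[0,12] -4+36=32 >15 → r--
[0,11] -4+30=26 >15 → r--
[0,10] -4+26=22 >15 → r--
[0,9] -4+25=21 >15 → r--
[0,8] -4+24=20 >15 → r--
[0,7] -4+23=19 >15 → r--
[0,6] -4+21=17 >15 → r--

r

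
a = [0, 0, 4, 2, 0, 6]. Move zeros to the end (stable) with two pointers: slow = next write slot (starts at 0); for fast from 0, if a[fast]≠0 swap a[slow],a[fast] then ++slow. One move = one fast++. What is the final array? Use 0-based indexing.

(s=0,f=0) a[fast]=0 → fast++
(s=0,f=1) a[fast]=0 → fast++
(s=0,f=2) a[fast]=4≠0 swap→a[0]=4 → slow++,fast++
(s=1,f=3) a[fast]=2≠0 swap→a[1]=2 → slow++,fast++
(s=2,f=4) a[fast]=0 → fast++
(s=2,f=5) a[fast]=6≠0 swap→a[2]=6 → slow++,fast++

[4, 2, 6, 0, 0, 0]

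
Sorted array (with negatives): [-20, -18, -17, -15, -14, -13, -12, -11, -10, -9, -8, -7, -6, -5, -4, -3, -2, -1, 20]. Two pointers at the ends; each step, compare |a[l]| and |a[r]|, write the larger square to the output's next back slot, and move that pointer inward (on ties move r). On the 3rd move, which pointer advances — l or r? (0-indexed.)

[0,18] |-20|<=|20| out[18]=400 → r--
[0,17] |-20|>|-1| out[17]=400 → l++
[1,17] |-18|>|-1| out[16]=324 → l++

l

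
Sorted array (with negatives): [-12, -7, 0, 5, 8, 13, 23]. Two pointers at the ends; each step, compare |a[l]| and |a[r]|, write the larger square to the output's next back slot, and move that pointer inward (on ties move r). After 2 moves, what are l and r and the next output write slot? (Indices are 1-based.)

l=1, r=5, next write slot=5

l=1 r=7: |-12|<=|23| out[7]=529, r--
l=1 r=6: |-12|<=|13| out[6]=169, r--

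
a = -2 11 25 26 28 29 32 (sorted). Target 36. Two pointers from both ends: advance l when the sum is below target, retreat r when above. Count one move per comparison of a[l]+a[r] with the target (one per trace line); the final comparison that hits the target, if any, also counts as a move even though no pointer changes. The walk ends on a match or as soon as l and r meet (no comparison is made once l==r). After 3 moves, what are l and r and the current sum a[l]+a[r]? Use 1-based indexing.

[1,7] -2+32=30 <36 → l++
[2,7] 11+32=43 >36 → r--
[2,6] 11+29=40 >36 → r--

l=2, r=5, sum=39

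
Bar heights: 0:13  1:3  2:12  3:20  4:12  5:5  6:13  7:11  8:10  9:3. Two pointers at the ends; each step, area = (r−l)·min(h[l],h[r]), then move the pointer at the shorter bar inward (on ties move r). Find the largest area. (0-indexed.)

l=0 r=9: min(13,3)*9=27 best=27 *, r--
l=0 r=8: min(13,10)*8=80 best=80 *, r--
l=0 r=7: min(13,11)*7=77 best=80, r--
l=0 r=6: min(13,13)*6=78 best=80, r--
l=0 r=5: min(13,5)*5=25 best=80, r--
l=0 r=4: min(13,12)*4=48 best=80, r--
l=0 r=3: min(13,20)*3=39 best=80, l++
l=1 r=3: min(3,20)*2=6 best=80, l++
l=2 r=3: min(12,20)*1=12 best=80, l++

max area = 80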